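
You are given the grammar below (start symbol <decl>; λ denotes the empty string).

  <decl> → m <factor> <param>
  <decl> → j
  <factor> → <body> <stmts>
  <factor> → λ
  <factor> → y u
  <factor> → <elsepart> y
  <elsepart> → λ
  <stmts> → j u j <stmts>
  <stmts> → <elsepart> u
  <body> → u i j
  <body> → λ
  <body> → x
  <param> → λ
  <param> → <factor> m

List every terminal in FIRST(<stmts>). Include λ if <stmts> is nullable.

<stmts> → j u j <stmts> contributes {j}.
From <stmts> → <elsepart> u: <elsepart> nullable, take FIRST(<elsepart>) ∪ {u} = { u }.
Union: FIRST(<stmts>) = { j, u }.

{ j, u }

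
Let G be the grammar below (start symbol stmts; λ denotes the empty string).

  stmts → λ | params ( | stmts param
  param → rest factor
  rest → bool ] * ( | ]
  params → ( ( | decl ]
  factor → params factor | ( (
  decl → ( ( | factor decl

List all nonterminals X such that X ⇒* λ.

{ stmts }

Directly nullable (have an λ-production): stmts.
No other nonterminal has a production whose RHS symbols are all nullable.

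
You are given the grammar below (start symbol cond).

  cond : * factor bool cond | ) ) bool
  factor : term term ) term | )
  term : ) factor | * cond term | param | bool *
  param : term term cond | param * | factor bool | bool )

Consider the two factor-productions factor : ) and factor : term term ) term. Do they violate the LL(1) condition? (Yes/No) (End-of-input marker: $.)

Yes

FIRST()) = { ) } and FIRST(term term ) term) = { ), *, bool }.
Both contain ), so the two alternatives are not disjoint — LL(1) conflict.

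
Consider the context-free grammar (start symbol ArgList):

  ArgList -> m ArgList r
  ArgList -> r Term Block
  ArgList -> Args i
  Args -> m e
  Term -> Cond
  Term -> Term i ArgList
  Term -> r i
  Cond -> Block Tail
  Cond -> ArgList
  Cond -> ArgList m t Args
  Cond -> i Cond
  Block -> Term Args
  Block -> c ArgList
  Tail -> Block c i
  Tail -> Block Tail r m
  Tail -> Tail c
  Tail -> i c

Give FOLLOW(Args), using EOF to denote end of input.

In ArgList -> Args i: add FIRST(i) = { i }.
In Cond -> ArgList m t Args: Args is at the end, add FOLLOW(Cond) = { c, i, m, r }.
In Block -> Term Args: Args is at the end, add FOLLOW(Block) = { EOF, c, i, m, r }.
Union: FOLLOW(Args) = { EOF, c, i, m, r }.

{ EOF, c, i, m, r }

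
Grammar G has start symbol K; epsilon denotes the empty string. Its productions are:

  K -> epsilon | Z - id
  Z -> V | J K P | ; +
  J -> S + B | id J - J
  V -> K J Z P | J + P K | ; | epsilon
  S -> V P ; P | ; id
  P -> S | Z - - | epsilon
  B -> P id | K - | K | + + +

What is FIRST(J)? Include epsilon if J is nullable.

{ -, ;, id }

From J -> S + B: add FIRST(S) = { -, ;, id }.
J -> id J - J contributes {id}.
Union: FIRST(J) = { -, ;, id }.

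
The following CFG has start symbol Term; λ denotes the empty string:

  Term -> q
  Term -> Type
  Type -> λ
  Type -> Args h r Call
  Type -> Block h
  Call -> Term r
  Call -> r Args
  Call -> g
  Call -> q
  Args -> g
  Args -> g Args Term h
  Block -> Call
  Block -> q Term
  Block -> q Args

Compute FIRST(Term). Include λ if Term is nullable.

{ g, q, r, λ }

Term -> q contributes {q}.
From Term -> Type: add FIRST(Type) = { g, q, r, λ } (including λ since Type is nullable).
Union: FIRST(Term) = { g, q, r, λ }.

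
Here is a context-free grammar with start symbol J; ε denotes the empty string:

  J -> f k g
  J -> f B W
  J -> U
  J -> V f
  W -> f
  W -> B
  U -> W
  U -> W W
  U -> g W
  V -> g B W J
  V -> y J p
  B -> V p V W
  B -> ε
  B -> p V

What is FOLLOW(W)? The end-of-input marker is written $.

In J -> f B W: W is at the end, add FOLLOW(J) = { $, f, g, p, y }.
In U -> W: W is at the end, add FOLLOW(U) = { $, f, g, p, y }.
In U -> W W: add FIRST(W)\{ε} = { f, g, p, y }.
  Since W is nullable, also add FOLLOW(U) = { $, f, g, p, y }.
In U -> W W: W is at the end, add FOLLOW(U) = { $, f, g, p, y }.
In U -> g W: W is at the end, add FOLLOW(U) = { $, f, g, p, y }.
In V -> g B W J: add FIRST(J)\{ε} = { f, g, p, y }.
  Since J is nullable, also add FOLLOW(V) = { $, f, g, p, y }.
In B -> V p V W: W is at the end, add FOLLOW(B) = { $, f, g, p, y }.
Union: FOLLOW(W) = { $, f, g, p, y }.

{ $, f, g, p, y }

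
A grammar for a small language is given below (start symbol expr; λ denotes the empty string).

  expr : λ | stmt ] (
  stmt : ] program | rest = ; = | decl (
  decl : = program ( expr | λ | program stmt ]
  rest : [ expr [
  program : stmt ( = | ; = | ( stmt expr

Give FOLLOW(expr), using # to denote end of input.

{ #, (, ;, =, [, ] }

expr is the start symbol, so # ∈ FOLLOW(expr).
In decl : = program ( expr: expr is at the end, add FOLLOW(decl) = { ( }.
In rest : [ expr [: add FIRST([) = { [ }.
In program : ( stmt expr: expr is at the end, add FOLLOW(program) = { (, ;, =, [, ] }.
Union: FOLLOW(expr) = { #, (, ;, =, [, ] }.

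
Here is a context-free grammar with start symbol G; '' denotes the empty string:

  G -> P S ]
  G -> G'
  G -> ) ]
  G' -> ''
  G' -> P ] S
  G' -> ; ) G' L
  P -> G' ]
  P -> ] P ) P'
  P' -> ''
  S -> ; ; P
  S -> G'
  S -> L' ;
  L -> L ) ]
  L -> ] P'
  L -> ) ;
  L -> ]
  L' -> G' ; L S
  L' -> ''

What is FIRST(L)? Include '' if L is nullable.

From L -> L ) ]: add FIRST(L) = { ), ] }.
L -> ] P' contributes {]}.
L -> ) ; contributes {)}.
L -> ] contributes {]}.
Union: FIRST(L) = { ), ] }.

{ ), ] }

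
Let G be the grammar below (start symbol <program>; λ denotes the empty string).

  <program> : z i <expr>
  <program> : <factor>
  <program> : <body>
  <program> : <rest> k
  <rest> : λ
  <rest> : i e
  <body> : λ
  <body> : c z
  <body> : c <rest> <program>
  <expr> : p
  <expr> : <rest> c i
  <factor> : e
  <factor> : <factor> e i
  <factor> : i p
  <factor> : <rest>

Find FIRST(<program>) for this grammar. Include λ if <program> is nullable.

{ c, e, i, k, z, λ }

<program> : z i <expr> contributes {z}.
From <program> : <factor>: add FIRST(<factor>) = { e, i, λ } (including λ since <factor> is nullable).
From <program> : <body>: add FIRST(<body>) = { c, λ } (including λ since <body> is nullable).
From <program> : <rest> k: <rest> nullable, take FIRST(<rest>) ∪ {k} = { i, k }.
Union: FIRST(<program>) = { c, e, i, k, z, λ }.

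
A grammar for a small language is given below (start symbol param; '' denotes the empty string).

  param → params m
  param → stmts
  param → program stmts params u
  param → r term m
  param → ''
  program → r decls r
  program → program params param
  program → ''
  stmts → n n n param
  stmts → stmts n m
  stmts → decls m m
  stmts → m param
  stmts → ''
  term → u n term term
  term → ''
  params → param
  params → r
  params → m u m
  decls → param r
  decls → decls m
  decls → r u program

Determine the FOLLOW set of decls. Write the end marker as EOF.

In program → r decls r: add FIRST(r) = { r }.
In stmts → decls m m: add FIRST(m m) = { m }.
In decls → decls m: add FIRST(m) = { m }.
Union: FOLLOW(decls) = { m, r }.

{ m, r }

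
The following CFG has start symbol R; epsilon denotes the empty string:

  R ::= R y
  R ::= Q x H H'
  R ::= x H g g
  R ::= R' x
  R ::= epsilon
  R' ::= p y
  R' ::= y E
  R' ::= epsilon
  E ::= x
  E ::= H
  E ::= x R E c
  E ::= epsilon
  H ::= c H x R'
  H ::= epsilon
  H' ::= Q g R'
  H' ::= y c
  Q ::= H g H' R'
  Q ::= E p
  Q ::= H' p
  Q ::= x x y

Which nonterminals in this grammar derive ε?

{ E, H, R, R' }

Directly nullable (have an epsilon-production): R, R', E, H.
No other nonterminal has a production whose RHS symbols are all nullable.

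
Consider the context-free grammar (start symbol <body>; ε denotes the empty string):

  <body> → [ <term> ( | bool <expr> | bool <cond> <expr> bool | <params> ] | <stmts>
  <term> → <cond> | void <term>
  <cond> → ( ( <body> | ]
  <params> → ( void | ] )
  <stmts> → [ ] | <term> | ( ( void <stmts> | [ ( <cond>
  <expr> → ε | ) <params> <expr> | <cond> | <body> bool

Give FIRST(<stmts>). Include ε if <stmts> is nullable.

{ (, [, ], void }

<stmts> → [ ] contributes {[}.
From <stmts> → <term>: add FIRST(<term>) = { (, ], void }.
<stmts> → ( ( void <stmts> contributes {(}.
<stmts> → [ ( <cond> contributes {[}.
Union: FIRST(<stmts>) = { (, [, ], void }.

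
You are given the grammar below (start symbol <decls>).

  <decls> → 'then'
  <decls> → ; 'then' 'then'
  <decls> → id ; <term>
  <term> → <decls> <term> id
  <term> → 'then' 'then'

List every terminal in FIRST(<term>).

From <term> → <decls> <term> id: add FIRST(<decls>) = { 'then', ;, id }.
<term> → 'then' 'then' contributes {'then'}.
Union: FIRST(<term>) = { 'then', ;, id }.

{ 'then', ;, id }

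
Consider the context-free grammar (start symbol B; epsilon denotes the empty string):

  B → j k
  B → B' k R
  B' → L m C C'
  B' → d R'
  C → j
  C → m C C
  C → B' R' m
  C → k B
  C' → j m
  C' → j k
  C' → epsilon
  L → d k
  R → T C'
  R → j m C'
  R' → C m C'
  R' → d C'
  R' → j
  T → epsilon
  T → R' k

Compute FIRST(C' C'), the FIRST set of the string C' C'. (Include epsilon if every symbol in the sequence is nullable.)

Add FIRST(C')\{epsilon} = { j }; C' is nullable, continue.
Add FIRST(C')\{epsilon} = { j }; C' is nullable, continue.
Every symbol is nullable, so include epsilon.

{ j, epsilon }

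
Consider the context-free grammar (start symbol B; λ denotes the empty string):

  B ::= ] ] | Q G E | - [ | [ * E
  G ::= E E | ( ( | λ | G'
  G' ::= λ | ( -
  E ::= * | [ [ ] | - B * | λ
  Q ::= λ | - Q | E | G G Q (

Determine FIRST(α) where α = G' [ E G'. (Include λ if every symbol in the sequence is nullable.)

Add FIRST(G')\{λ} = { ( }; G' is nullable, continue.
[ is a terminal; add {[} and stop.

{ (, [ }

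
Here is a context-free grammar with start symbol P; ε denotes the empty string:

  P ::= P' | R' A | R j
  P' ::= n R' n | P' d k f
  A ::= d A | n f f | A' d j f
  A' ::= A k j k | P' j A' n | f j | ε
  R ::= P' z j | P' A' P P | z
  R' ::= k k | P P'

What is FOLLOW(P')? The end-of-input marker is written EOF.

{ EOF, d, f, j, k, n, z }

In P ::= P': P' is at the end, add FOLLOW(P) = { EOF, j, k, n, z }.
In P' ::= P' d k f: add FIRST(d k f) = { d }.
In A' ::= P' j A' n: add FIRST(j A' n) = { j }.
In R ::= P' z j: add FIRST(z j) = { z }.
In R ::= P' A' P P: add FIRST(A' P P) = { d, f, k, n, z }.
In R' ::= P P': P' is at the end, add FOLLOW(R') = { d, f, n }.
Union: FOLLOW(P') = { EOF, d, f, j, k, n, z }.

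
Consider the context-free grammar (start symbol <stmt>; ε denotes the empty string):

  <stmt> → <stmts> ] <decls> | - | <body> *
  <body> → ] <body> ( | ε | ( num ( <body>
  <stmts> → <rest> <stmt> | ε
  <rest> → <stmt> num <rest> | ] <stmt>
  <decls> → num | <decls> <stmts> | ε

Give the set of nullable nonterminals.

Directly nullable (have an ε-production): <body>, <stmts>, <decls>.
No other nonterminal has a production whose RHS symbols are all nullable.

{ <body>, <decls>, <stmts> }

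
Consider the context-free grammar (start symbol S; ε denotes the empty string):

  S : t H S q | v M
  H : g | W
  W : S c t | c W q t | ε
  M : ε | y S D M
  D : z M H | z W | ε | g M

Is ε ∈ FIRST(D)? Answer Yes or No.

D has an ε-production, so D ⇒ ε.

Yes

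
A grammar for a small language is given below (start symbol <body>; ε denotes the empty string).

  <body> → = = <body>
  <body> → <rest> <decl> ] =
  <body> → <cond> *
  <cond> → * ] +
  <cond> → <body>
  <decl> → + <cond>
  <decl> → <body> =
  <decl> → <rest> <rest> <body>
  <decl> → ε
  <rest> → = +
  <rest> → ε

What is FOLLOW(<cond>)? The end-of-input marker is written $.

In <body> → <cond> *: add FIRST(*) = { * }.
In <decl> → + <cond>: <cond> is at the end, add FOLLOW(<decl>) = { ] }.
Union: FOLLOW(<cond>) = { *, ] }.

{ *, ] }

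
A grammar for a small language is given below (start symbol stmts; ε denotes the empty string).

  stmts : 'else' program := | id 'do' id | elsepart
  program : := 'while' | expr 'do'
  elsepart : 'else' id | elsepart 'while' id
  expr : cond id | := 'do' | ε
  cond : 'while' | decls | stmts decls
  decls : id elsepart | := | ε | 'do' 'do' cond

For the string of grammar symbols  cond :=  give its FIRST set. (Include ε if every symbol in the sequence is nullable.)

Add FIRST(cond)\{ε} = { 'do', 'else', 'while', :=, id }; cond is nullable, continue.
:= is a terminal; add {:=} and stop.

{ 'do', 'else', 'while', :=, id }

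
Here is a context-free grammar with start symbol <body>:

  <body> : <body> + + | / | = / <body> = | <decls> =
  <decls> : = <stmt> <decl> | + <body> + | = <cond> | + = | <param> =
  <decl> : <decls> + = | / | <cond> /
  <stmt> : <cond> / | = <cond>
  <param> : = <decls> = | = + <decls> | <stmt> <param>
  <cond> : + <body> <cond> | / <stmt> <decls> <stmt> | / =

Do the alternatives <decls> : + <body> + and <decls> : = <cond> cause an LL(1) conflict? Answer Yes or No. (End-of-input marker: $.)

FIRST(+ <body> +) = { + } and FIRST(= <cond>) = { = }.
The FIRST sets are disjoint and neither alternative is nullable — no conflict.

No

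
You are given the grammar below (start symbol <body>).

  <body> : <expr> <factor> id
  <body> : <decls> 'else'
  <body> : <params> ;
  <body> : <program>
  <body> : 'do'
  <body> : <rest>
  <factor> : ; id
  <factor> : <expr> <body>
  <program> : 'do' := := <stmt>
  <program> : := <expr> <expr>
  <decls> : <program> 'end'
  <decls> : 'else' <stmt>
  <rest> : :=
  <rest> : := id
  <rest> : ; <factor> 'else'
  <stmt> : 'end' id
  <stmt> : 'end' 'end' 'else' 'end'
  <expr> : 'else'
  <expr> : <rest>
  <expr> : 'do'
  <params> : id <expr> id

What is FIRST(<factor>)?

{ 'do', 'else', :=, ; }

<factor> : ; id contributes {;}.
From <factor> : <expr> <body>: add FIRST(<expr>) = { 'do', 'else', :=, ; }.
Union: FIRST(<factor>) = { 'do', 'else', :=, ; }.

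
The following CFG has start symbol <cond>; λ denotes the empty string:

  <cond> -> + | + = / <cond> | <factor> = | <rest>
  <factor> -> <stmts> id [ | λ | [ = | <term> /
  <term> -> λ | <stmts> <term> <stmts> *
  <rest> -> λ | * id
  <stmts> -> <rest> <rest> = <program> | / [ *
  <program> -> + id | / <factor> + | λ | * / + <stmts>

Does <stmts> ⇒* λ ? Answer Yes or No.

No

Nullable nonterminals: <cond>, <factor>, <program>, <rest>, <term>.
No production of <stmts> has an RHS whose symbols are all nullable, so <stmts> is not nullable.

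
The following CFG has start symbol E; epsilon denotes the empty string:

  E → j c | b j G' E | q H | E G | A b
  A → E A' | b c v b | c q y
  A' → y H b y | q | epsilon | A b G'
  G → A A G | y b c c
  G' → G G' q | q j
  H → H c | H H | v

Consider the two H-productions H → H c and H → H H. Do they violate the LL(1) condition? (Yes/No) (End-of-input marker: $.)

Yes

FIRST(H c) = { v } and FIRST(H H) = { v }.
Both contain v, so the two alternatives are not disjoint — LL(1) conflict.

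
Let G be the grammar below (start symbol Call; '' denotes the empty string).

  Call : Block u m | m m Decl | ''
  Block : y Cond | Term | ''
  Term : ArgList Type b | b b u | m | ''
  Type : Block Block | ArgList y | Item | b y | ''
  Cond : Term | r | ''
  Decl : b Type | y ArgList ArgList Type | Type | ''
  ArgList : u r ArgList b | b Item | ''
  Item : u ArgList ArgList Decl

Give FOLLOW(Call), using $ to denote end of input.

{ $ }

Call is the start symbol, so $ ∈ FOLLOW(Call).
Union: FOLLOW(Call) = { $ }.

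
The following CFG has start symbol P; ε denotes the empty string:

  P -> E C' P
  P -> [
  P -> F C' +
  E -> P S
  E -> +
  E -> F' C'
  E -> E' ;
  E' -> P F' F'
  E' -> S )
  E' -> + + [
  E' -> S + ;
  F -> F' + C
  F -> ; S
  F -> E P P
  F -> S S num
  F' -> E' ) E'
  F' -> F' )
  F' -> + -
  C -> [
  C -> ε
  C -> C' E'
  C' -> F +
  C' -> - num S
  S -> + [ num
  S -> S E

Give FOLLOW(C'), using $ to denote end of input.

{ ), +, -, ;, [, num }

In P -> E C' P: add FIRST(P) = { +, ;, [ }.
In P -> F C' +: add FIRST(+) = { + }.
In E -> F' C': C' is at the end, add FOLLOW(E) = { ), +, -, ;, [, num }.
In C -> C' E': add FIRST(E') = { +, ;, [ }.
Union: FOLLOW(C') = { ), +, -, ;, [, num }.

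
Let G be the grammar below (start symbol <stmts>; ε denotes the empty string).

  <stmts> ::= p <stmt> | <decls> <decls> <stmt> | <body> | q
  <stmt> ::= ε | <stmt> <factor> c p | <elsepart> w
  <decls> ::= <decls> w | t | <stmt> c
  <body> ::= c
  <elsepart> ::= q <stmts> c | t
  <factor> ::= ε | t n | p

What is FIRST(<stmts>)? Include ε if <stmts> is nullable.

{ c, p, q, t }

<stmts> ::= p <stmt> contributes {p}.
From <stmts> ::= <decls> <decls> <stmt>: add FIRST(<decls>) = { c, p, q, t }.
From <stmts> ::= <body>: add FIRST(<body>) = { c }.
<stmts> ::= q contributes {q}.
Union: FIRST(<stmts>) = { c, p, q, t }.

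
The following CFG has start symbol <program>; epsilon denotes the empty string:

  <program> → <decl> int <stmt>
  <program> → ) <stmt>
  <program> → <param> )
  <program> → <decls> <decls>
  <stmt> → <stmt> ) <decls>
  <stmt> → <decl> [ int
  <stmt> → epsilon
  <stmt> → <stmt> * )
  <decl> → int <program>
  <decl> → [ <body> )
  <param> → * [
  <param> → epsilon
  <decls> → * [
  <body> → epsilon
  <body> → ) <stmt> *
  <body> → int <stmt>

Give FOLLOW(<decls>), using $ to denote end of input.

{ $, ), *, [, int }

In <program> → <decls> <decls>: add FIRST(<decls>) = { * }.
In <program> → <decls> <decls>: <decls> is at the end, add FOLLOW(<program>) = { $, [, int }.
In <stmt> → <stmt> ) <decls>: <decls> is at the end, add FOLLOW(<stmt>) = { $, ), *, [, int }.
Union: FOLLOW(<decls>) = { $, ), *, [, int }.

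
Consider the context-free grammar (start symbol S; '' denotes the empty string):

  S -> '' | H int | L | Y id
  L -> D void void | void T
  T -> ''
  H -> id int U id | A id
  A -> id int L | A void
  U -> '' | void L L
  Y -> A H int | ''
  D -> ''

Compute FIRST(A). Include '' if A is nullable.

{ id }

A -> id int L contributes {id}.
From A -> A void: add FIRST(A) = { id }.
Union: FIRST(A) = { id }.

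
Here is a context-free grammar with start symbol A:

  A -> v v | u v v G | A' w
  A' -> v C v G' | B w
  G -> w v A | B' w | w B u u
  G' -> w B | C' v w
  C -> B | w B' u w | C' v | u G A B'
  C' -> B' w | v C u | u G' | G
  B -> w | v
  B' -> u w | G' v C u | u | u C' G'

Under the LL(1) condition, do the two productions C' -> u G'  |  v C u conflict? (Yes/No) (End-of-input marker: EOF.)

FIRST(u G') = { u } and FIRST(v C u) = { v }.
The FIRST sets are disjoint and neither alternative is nullable — no conflict.

No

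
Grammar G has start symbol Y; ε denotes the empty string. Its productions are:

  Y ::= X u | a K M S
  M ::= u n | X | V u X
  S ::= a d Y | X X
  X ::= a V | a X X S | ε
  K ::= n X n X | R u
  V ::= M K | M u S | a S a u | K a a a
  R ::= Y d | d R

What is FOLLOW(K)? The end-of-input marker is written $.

{ $, a, d, n, u }

In Y ::= a K M S: add FIRST(M S)\{ε} = { a, d, n, u }.
  Since M S is nullable, also add FOLLOW(Y) = { $, a, d, n, u }.
In V ::= M K: K is at the end, add FOLLOW(V) = { $, a, d, n, u }.
In V ::= K a a a: add FIRST(a a a) = { a }.
Union: FOLLOW(K) = { $, a, d, n, u }.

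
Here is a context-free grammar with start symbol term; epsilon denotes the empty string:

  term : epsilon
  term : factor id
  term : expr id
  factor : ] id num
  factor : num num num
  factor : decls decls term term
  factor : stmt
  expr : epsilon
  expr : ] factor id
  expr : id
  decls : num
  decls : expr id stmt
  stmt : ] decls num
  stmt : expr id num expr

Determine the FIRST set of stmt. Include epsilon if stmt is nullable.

stmt : ] decls num contributes {]}.
From stmt : expr id num expr: expr nullable, take FIRST(expr) ∪ {id} = { ], id }.
Union: FIRST(stmt) = { ], id }.

{ ], id }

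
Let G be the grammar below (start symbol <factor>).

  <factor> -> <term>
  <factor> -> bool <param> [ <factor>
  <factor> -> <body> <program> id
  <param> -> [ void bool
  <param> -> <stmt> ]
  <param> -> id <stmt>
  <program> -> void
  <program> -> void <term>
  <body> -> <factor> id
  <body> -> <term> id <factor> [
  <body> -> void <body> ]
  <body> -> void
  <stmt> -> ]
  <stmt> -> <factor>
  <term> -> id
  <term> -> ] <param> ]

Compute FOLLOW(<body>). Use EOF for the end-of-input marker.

In <factor> -> <body> <program> id: add FIRST(<program> id) = { void }.
In <body> -> void <body> ]: add FIRST(]) = { ] }.
Union: FOLLOW(<body>) = { ], void }.

{ ], void }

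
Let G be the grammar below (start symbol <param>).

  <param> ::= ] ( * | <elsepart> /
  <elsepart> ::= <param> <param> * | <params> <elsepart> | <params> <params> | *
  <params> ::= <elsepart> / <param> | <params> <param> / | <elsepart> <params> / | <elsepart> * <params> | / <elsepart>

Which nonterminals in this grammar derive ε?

{ } (none)

No nonterminal has an empty production or an RHS whose symbols are all nullable.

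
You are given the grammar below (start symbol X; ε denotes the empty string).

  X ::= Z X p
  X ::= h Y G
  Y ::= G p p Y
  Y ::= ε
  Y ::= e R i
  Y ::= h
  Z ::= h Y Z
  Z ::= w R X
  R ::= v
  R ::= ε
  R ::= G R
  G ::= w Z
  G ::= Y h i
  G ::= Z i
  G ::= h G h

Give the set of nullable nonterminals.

Directly nullable (have an ε-production): Y, R.
No other nonterminal has a production whose RHS symbols are all nullable.

{ R, Y }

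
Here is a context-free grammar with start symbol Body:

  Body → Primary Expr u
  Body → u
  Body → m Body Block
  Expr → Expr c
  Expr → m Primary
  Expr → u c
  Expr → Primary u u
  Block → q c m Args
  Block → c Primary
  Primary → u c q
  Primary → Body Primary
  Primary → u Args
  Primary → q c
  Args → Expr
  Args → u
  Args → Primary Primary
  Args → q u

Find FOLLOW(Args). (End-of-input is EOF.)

{ EOF, c, m, q, u }

In Block → q c m Args: Args is at the end, add FOLLOW(Block) = { EOF, c, m, q, u }.
In Primary → u Args: Args is at the end, add FOLLOW(Primary) = { EOF, c, m, q, u }.
Union: FOLLOW(Args) = { EOF, c, m, q, u }.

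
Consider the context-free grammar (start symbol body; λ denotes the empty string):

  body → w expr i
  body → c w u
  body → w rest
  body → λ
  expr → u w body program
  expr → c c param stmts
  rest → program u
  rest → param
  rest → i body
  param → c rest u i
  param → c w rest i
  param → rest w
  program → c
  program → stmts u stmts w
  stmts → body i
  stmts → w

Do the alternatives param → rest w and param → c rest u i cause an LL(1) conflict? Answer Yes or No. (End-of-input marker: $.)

FIRST(rest w) = { c, i, w } and FIRST(c rest u i) = { c }.
Both contain c, so the two alternatives are not disjoint — LL(1) conflict.

Yes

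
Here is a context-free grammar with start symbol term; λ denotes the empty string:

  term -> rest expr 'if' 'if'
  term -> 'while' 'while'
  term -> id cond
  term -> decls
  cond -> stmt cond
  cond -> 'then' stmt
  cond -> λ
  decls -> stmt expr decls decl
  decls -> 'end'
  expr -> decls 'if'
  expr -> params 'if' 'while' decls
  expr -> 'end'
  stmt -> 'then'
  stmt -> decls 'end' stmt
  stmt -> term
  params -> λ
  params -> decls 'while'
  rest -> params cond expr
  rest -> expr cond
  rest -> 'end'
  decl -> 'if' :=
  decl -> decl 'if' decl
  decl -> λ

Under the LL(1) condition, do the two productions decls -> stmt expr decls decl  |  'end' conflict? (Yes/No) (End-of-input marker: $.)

Yes

FIRST(stmt expr decls decl) = { 'end', 'if', 'then', 'while', id } and FIRST('end') = { 'end' }.
Both contain 'end', so the two alternatives are not disjoint — LL(1) conflict.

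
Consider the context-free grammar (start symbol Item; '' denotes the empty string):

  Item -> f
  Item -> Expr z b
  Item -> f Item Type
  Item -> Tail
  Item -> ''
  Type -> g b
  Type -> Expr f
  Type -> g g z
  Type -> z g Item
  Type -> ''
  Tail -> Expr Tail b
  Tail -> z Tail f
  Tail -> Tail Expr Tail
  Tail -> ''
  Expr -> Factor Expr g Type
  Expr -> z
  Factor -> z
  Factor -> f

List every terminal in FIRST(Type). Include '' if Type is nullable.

Type -> g b contributes {g}.
From Type -> Expr f: add FIRST(Expr) = { f, z }.
Type -> g g z contributes {g}.
Type -> z g Item contributes {z}.
Type -> '' contributes ''.
Union: FIRST(Type) = { f, g, z, '' }.

{ f, g, z, '' }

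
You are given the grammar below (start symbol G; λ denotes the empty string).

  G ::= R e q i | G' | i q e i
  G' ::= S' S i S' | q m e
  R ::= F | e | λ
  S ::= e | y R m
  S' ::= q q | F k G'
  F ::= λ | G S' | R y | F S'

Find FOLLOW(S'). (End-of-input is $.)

In G' ::= S' S i S': add FIRST(S i S') = { e, y }.
In G' ::= S' S i S': S' is at the end, add FOLLOW(G') = { $, e, i, k, m, q, y }.
In F ::= G S': S' is at the end, add FOLLOW(F) = { e, i, k, m, q, y }.
In F ::= F S': S' is at the end, add FOLLOW(F) = { e, i, k, m, q, y }.
Union: FOLLOW(S') = { $, e, i, k, m, q, y }.

{ $, e, i, k, m, q, y }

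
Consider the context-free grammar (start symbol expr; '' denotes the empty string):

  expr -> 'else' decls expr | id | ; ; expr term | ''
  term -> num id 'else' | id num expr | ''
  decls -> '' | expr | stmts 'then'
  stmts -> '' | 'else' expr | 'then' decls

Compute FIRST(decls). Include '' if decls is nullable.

{ 'else', 'then', ;, id, '' }

decls -> '' contributes ''.
From decls -> expr: add FIRST(expr) = { 'else', ;, id, '' } (including '' since expr is nullable).
From decls -> stmts 'then': stmts nullable, take FIRST(stmts) ∪ {'then'} = { 'else', 'then' }.
Union: FIRST(decls) = { 'else', 'then', ;, id, '' }.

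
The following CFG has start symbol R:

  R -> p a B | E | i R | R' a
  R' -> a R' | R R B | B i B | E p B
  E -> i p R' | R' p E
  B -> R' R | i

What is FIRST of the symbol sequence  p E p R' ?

{ p }

p is a terminal; add {p} and stop.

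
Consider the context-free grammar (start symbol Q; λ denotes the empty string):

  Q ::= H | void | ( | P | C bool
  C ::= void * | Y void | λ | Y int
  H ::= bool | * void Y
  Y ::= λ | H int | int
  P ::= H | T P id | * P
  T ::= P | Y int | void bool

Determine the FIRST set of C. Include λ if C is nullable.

C ::= void * contributes {void}.
From C ::= Y void: Y nullable, take FIRST(Y) ∪ {void} = { *, bool, int, void }.
C ::= λ contributes λ.
From C ::= Y int: Y nullable, take FIRST(Y) ∪ {int} = { *, bool, int }.
Union: FIRST(C) = { *, bool, int, void, λ }.

{ *, bool, int, void, λ }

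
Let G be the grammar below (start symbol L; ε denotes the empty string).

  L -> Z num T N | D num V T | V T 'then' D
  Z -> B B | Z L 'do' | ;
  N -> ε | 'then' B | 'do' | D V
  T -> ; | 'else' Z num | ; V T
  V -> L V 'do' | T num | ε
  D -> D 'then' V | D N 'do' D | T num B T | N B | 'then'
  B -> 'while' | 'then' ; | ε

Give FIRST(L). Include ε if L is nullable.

From L -> Z num T N: Z nullable, take FIRST(Z) ∪ {num} = { 'do', 'else', 'then', 'while', ;, num }.
From L -> D num V T: D nullable, take FIRST(D) ∪ {num} = { 'do', 'else', 'then', 'while', ;, num }.
From L -> V T 'then' D: V nullable, take FIRST(V) ∪ FIRST(T) = { 'do', 'else', 'then', 'while', ;, num }.
Union: FIRST(L) = { 'do', 'else', 'then', 'while', ;, num }.

{ 'do', 'else', 'then', 'while', ;, num }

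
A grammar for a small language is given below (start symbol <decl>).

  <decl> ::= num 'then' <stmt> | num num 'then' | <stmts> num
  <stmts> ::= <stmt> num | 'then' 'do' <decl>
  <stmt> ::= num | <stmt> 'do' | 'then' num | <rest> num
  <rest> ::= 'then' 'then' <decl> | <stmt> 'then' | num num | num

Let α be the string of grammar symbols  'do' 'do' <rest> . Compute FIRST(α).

{ 'do' }

'do' is a terminal; add {'do'} and stop.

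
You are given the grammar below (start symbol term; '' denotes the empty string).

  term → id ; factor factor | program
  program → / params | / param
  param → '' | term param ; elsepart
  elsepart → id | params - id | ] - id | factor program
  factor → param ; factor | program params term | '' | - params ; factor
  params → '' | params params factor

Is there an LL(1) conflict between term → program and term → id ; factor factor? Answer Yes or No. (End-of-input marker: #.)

FIRST(program) = { / } and FIRST(id ; factor factor) = { id }.
The FIRST sets are disjoint and neither alternative is nullable — no conflict.

No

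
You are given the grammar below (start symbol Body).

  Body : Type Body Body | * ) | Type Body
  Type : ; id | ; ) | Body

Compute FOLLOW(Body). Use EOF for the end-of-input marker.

{ EOF, *, ; }

Body is the start symbol, so EOF ∈ FOLLOW(Body).
In Body : Type Body Body: add FIRST(Body) = { *, ; }.
In Body : Type Body Body: Body is at the end, add FOLLOW(Body) = { EOF, *, ; }.
In Body : Type Body: Body is at the end, add FOLLOW(Body) = { EOF, *, ; }.
In Type : Body: Body is at the end, add FOLLOW(Type) = { *, ; }.
Union: FOLLOW(Body) = { EOF, *, ; }.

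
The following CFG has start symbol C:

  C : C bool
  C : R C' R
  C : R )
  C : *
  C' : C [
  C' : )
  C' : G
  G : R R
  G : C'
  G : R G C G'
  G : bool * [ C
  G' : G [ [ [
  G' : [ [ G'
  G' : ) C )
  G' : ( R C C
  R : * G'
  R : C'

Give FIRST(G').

{ (, ), *, [, bool }

From G' : G [ [ [: add FIRST(G) = { ), *, bool }.
G' : [ [ G' contributes {[}.
G' : ) C ) contributes {)}.
G' : ( R C C contributes {(}.
Union: FIRST(G') = { (, ), *, [, bool }.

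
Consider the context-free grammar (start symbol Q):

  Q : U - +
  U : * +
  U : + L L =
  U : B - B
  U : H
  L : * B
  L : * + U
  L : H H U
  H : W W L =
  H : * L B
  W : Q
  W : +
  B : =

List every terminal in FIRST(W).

From W : Q: add FIRST(Q) = { *, +, = }.
W : + contributes {+}.
Union: FIRST(W) = { *, +, = }.

{ *, +, = }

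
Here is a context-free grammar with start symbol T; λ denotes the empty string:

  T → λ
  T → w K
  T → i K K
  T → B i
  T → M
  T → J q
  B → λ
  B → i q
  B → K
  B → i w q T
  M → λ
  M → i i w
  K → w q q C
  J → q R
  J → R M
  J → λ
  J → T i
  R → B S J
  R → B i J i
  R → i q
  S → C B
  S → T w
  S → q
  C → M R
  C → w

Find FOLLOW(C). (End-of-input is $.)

In K → w q q C: C is at the end, add FOLLOW(K) = { $, i, q, w }.
In S → C B: add FIRST(B)\{λ} = { i, w }.
  Since B is nullable, also add FOLLOW(S) = { $, i, q, w }.
Union: FOLLOW(C) = { $, i, q, w }.

{ $, i, q, w }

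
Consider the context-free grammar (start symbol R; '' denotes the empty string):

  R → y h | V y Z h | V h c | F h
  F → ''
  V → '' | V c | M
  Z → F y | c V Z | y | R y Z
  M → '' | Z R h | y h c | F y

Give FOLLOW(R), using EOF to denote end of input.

{ EOF, h, y }

R is the start symbol, so EOF ∈ FOLLOW(R).
In Z → R y Z: add FIRST(y Z) = { y }.
In M → Z R h: add FIRST(h) = { h }.
Union: FOLLOW(R) = { EOF, h, y }.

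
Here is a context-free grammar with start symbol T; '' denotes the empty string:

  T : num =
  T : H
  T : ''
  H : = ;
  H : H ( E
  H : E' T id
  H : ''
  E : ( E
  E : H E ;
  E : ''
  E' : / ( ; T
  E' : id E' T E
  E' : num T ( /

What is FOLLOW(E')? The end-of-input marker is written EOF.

In H : E' T id: add FIRST(T id) = { (, /, =, id, num }.
In E' : id E' T E: add FIRST(T E)\{''} = { (, /, ;, =, id, num }.
  Since T E is nullable, also add FOLLOW(E') = { (, /, ;, =, id, num }.
Union: FOLLOW(E') = { (, /, ;, =, id, num }.

{ (, /, ;, =, id, num }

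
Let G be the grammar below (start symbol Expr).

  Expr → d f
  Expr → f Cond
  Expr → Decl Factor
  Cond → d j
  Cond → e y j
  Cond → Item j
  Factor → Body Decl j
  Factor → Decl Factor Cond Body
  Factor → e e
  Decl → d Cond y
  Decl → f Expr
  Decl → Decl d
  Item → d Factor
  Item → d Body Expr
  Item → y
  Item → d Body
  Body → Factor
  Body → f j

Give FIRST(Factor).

From Factor → Body Decl j: add FIRST(Body) = { d, e, f }.
From Factor → Decl Factor Cond Body: add FIRST(Decl) = { d, f }.
Factor → e e contributes {e}.
Union: FIRST(Factor) = { d, e, f }.

{ d, e, f }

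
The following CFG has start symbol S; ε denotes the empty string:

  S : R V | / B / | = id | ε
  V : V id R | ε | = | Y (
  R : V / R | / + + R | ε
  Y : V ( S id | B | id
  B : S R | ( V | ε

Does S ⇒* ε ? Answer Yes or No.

S has an ε-production, so S ⇒ ε.

Yes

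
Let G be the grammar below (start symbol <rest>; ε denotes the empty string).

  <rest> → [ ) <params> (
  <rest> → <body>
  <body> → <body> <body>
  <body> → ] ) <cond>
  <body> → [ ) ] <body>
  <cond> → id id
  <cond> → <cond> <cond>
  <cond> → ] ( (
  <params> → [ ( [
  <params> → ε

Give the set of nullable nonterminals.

{ <params> }

Directly nullable (have an ε-production): <params>.
No other nonterminal has a production whose RHS symbols are all nullable.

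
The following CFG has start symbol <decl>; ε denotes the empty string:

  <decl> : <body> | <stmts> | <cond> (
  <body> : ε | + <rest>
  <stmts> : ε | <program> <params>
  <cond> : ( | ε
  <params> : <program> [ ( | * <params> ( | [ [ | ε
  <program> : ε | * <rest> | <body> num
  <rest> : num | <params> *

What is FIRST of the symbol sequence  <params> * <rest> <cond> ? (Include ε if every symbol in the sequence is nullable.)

{ *, +, [, num }

Add FIRST(<params>)\{ε} = { *, +, [, num }; <params> is nullable, continue.
* is a terminal; add {*} and stop.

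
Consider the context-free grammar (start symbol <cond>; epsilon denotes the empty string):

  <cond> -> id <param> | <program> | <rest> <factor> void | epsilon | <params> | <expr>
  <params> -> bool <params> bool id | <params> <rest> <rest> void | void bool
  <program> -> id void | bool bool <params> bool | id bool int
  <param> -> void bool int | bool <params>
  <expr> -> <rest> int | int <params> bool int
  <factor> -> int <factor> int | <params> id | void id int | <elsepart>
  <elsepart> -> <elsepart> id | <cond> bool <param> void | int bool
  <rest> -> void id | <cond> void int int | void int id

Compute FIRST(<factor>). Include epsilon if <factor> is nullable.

<factor> -> int <factor> int contributes {int}.
From <factor> -> <params> id: add FIRST(<params>) = { bool, void }.
<factor> -> void id int contributes {void}.
From <factor> -> <elsepart>: add FIRST(<elsepart>) = { bool, id, int, void }.
Union: FIRST(<factor>) = { bool, id, int, void }.

{ bool, id, int, void }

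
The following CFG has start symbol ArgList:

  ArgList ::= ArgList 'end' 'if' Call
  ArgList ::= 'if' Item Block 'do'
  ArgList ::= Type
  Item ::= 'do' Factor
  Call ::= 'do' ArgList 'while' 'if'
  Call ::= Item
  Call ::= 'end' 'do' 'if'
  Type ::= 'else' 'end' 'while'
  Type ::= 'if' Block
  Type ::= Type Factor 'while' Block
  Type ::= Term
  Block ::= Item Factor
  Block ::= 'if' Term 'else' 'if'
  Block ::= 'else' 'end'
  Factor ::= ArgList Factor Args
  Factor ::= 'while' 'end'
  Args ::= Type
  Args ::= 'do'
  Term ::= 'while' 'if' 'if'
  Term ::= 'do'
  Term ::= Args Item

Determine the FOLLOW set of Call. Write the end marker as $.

{ $, 'do', 'else', 'end', 'if', 'while' }

In ArgList ::= ArgList 'end' 'if' Call: Call is at the end, add FOLLOW(ArgList) = { $, 'do', 'else', 'end', 'if', 'while' }.
Union: FOLLOW(Call) = { $, 'do', 'else', 'end', 'if', 'while' }.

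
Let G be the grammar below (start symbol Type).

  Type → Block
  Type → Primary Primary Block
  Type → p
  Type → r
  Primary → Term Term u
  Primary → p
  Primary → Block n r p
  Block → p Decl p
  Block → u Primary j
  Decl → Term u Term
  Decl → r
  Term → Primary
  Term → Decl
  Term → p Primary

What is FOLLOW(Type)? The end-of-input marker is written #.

Type is the start symbol, so # ∈ FOLLOW(Type).
Union: FOLLOW(Type) = { # }.

{ # }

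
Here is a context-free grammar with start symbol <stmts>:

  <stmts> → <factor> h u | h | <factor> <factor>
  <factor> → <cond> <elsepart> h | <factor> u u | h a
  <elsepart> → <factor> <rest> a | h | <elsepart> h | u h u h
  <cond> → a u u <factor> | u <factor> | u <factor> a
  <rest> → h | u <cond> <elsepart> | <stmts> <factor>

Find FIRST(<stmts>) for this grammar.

{ a, h, u }

From <stmts> → <factor> h u: add FIRST(<factor>) = { a, h, u }.
<stmts> → h contributes {h}.
From <stmts> → <factor> <factor>: add FIRST(<factor>) = { a, h, u }.
Union: FIRST(<stmts>) = { a, h, u }.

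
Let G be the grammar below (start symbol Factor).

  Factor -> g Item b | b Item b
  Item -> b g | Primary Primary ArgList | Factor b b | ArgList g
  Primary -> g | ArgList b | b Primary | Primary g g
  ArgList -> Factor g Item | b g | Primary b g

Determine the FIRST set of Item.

{ b, g }

Item -> b g contributes {b}.
From Item -> Primary Primary ArgList: add FIRST(Primary) = { b, g }.
From Item -> Factor b b: add FIRST(Factor) = { b, g }.
From Item -> ArgList g: add FIRST(ArgList) = { b, g }.
Union: FIRST(Item) = { b, g }.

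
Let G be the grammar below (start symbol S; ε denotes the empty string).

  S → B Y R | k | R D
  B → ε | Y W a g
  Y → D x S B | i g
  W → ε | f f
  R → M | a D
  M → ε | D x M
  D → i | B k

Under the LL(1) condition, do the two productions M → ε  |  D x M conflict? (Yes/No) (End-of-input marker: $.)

FIRST(ε) = { ε } and FIRST(D x M) = { i, k }.
The first alternative is nullable and FOLLOW(M) = { $, a, f, i, k } shares i with FIRST of the second — conflict.

Yes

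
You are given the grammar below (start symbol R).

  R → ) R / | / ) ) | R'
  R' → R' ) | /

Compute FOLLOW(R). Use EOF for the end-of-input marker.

{ EOF, / }

R is the start symbol, so EOF ∈ FOLLOW(R).
In R → ) R /: add FIRST(/) = { / }.
Union: FOLLOW(R) = { EOF, / }.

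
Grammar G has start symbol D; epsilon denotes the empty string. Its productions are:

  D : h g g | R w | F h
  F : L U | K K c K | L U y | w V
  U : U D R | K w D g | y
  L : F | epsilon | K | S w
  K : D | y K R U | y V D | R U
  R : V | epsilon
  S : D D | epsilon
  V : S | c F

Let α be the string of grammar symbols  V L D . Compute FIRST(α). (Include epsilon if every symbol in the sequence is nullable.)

Add FIRST(V)\{epsilon} = { c, h, w, y }; V is nullable, continue.
Add FIRST(L)\{epsilon} = { c, h, w, y }; L is nullable, continue.
Add FIRST(D) = { c, h, w, y }; D is not nullable, stop.

{ c, h, w, y }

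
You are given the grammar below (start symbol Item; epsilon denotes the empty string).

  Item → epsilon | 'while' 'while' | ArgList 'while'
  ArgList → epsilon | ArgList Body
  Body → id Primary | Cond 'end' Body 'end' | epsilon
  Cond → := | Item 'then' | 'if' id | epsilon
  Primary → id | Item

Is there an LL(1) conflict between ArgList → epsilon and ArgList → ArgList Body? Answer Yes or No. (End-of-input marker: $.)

FIRST(epsilon) = { epsilon } and FIRST(ArgList Body) = { 'end', 'if', 'then', 'while', :=, id, epsilon }.
Both alternatives are nullable, violating the LL(1) condition.

Yes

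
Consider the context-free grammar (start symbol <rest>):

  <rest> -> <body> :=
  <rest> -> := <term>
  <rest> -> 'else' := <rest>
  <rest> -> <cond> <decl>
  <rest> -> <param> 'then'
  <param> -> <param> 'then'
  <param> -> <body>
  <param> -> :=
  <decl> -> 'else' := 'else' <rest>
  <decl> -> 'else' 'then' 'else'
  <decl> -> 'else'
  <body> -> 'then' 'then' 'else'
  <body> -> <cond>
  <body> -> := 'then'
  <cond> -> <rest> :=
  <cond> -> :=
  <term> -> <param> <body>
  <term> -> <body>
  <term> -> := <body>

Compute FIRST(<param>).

{ 'else', 'then', := }

From <param> -> <param> 'then': add FIRST(<param>) = { 'else', 'then', := }.
From <param> -> <body>: add FIRST(<body>) = { 'else', 'then', := }.
<param> -> := contributes {:=}.
Union: FIRST(<param>) = { 'else', 'then', := }.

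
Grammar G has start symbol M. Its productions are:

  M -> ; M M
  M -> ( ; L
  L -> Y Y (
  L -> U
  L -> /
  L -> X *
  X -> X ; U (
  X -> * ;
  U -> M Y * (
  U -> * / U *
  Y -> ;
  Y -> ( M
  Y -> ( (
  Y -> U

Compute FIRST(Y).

Y -> ; contributes {;}.
Y -> ( M contributes {(}.
Y -> ( ( contributes {(}.
From Y -> U: add FIRST(U) = { (, *, ; }.
Union: FIRST(Y) = { (, *, ; }.

{ (, *, ; }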